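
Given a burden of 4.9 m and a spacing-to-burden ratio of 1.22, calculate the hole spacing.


Spacing = burden * ratio
= 4.9 * 1.22
= 5.978 m

5.978 m


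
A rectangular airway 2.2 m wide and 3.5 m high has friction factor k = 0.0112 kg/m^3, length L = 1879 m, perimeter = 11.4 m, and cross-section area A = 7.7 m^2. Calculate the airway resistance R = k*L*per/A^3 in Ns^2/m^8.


0.5255 Ns^2/m^8

Compute the numerator:
k * L * per = 0.0112 * 1879 * 11.4
= 239.91072
Compute the denominator:
A^3 = 7.7^3 = 456.533
Resistance:
R = 239.91072 / 456.533
= 0.5255 Ns^2/m^8


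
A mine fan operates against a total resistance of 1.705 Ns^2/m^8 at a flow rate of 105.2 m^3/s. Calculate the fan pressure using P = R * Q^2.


18869.3032 Pa

Compute Q^2:
Q^2 = 105.2^2 = 11067.04
Compute pressure:
P = R * Q^2 = 1.705 * 11067.04
= 18869.3032 Pa


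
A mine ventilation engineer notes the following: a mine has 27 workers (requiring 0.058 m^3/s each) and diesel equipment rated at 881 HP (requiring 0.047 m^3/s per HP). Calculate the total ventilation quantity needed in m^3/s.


42.973 m^3/s

Airflow for workers:
Q_people = 27 * 0.058 = 1.566 m^3/s
Airflow for diesel equipment:
Q_diesel = 881 * 0.047 = 41.407 m^3/s
Total ventilation:
Q_total = 1.566 + 41.407
= 42.973 m^3/s


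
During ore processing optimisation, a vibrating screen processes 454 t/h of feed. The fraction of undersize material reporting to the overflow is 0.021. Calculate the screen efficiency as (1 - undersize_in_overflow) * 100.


Screen efficiency = (1 - fraction of undersize in overflow) * 100
= (1 - 0.021) * 100
= 0.979 * 100
= 97.9%

97.9%


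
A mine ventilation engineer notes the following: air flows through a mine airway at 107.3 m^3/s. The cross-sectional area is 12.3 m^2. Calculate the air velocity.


Velocity = flow rate / cross-sectional area
= 107.3 / 12.3
= 8.7236 m/s

8.7236 m/s


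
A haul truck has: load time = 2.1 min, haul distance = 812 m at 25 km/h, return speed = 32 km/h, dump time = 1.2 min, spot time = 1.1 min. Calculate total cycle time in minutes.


7.8713 min

Convert haul speed to m/min: 25 * 1000/60 = 416.6666667 m/min
Haul time = 812 / 416.6666667 = 1.9488 min
Convert return speed to m/min: 32 * 1000/60 = 533.3333333 m/min
Return time = 812 / 533.3333333 = 1.5225 min
Total cycle time:
= 2.1 + 1.9488 + 1.2 + 1.5225 + 1.1
= 7.8713 min


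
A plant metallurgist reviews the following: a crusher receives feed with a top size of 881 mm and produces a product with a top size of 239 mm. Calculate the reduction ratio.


3.6862

Reduction ratio = feed size / product size
= 881 / 239
= 3.6862


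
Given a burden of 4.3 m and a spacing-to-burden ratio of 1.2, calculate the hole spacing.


Spacing = burden * ratio
= 4.3 * 1.2
= 5.16 m

5.16 m


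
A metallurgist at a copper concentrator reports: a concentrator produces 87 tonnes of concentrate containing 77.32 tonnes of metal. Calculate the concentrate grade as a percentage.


88.8736%

Grade = (metal in concentrate / concentrate mass) * 100
= (77.32 / 87) * 100
= 0.8887356322 * 100
= 88.8736%


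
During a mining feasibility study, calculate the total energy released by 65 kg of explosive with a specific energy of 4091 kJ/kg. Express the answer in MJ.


265.915 MJ

Energy = mass * specific_energy / 1000
= 65 * 4091 / 1000
= 265915 / 1000
= 265.915 MJ


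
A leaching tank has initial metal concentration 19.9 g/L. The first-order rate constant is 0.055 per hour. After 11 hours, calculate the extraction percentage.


Compute the exponent:
-k * t = -0.055 * 11 = -0.605
Remaining concentration:
C = 19.9 * exp(-0.605)
= 19.9 * 0.5460744266
= 10.86688109 g/L
Extracted = 19.9 - 10.86688109 = 9.03311891 g/L
Extraction % = 9.03311891 / 19.9 * 100
= 45.3926%

45.3926%


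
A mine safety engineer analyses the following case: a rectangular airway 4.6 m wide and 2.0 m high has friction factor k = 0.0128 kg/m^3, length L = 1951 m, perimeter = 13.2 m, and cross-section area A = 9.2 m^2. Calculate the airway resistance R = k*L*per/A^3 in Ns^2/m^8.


0.4233 Ns^2/m^8

Compute the numerator:
k * L * per = 0.0128 * 1951 * 13.2
= 329.64096
Compute the denominator:
A^3 = 9.2^3 = 778.688
Resistance:
R = 329.64096 / 778.688
= 0.4233 Ns^2/m^8


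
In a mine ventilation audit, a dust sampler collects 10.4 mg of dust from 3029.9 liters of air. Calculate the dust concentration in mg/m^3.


3.4325 mg/m^3

Convert liters to m^3: 1 m^3 = 1000 L
Concentration = mass / volume * 1000
= 10.4 / 3029.9 * 1000
= 0.003432456517 * 1000
= 3.4325 mg/m^3


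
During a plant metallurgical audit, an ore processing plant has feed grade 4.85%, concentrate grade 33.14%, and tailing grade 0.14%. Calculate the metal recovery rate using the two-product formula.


97.5254%

Using the two-product formula:
R = 100 * c * (f - t) / (f * (c - t))
Numerator = 100 * 33.14 * (4.85 - 0.14)
= 100 * 33.14 * 4.71
= 15608.94
Denominator = 4.85 * (33.14 - 0.14)
= 4.85 * 33.0
= 160.05
R = 15608.94 / 160.05
= 97.5254%


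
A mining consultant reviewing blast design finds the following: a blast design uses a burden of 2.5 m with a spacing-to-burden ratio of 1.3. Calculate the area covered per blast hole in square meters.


8.125 m^2

First, find the spacing:
Spacing = burden * ratio = 2.5 * 1.3
= 3.25 m
Then, calculate the area:
Area = burden * spacing = 2.5 * 3.25
= 8.125 m^2


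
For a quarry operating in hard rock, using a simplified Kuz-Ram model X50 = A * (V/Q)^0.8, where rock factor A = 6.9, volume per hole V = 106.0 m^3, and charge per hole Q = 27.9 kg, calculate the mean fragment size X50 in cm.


20.0729 cm

Compute V/Q:
V/Q = 106.0 / 27.9 = 3.799283154
Raise to the power 0.8:
(V/Q)^0.8 = 3.799283154^0.8 = 2.909117947
Multiply by A:
X50 = 6.9 * 2.909117947
= 20.0729 cm


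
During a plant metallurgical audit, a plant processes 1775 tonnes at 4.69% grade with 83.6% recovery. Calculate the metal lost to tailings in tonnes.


Total metal in feed:
= 1775 * 4.69 / 100 = 83.2475 tonnes
Metal recovered:
= 83.2475 * 83.6 / 100 = 69.59491 tonnes
Metal lost to tailings:
= 83.2475 - 69.59491
= 13.6526 tonnes

13.6526 tonnes


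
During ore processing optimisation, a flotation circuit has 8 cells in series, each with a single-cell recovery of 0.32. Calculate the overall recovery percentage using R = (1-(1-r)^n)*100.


95.4284%

Complement of single-cell recovery:
1 - r = 1 - 0.32 = 0.68
Raise to power n:
(1 - r)^8 = 0.68^8 = 0.04571632397
Overall recovery:
R = (1 - 0.04571632397) * 100
= 95.4284%


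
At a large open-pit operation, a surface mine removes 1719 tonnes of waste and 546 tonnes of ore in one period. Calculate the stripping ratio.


3.1484

Stripping ratio = waste tonnage / ore tonnage
= 1719 / 546
= 3.1484


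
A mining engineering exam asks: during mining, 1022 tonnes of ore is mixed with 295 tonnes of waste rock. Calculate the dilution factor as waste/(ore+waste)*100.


22.3994%

Total material = ore + waste
= 1022 + 295 = 1317 tonnes
Dilution = waste / total * 100
= 295 / 1317 * 100
= 0.2239939256 * 100
= 22.3994%


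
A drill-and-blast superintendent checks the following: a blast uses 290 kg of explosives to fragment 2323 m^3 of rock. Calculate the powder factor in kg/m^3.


Powder factor = explosive mass / rock volume
= 290 / 2323
= 0.1248 kg/m^3

0.1248 kg/m^3


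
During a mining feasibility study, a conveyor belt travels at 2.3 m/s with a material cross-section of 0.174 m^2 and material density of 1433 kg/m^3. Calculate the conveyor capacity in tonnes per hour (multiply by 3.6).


2064.5518 t/h

Volumetric flow = speed * area
= 2.3 * 0.174 = 0.4002 m^3/s
Mass flow = volumetric * density
= 0.4002 * 1433 = 573.4866 kg/s
Convert to t/h: multiply by 3.6
Capacity = 573.4866 * 3.6
= 2064.5518 t/h


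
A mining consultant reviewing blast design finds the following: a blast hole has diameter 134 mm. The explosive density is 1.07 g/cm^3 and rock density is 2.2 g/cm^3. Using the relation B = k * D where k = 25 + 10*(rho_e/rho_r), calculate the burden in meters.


4.0017 m

First, compute k:
rho_e / rho_r = 1.07 / 2.2 = 0.4863636364
k = 25 + 10 * 0.4863636364 = 29.86363636
Then, compute burden:
B = k * D / 1000 = 29.86363636 * 134 / 1000
= 4001.727273 / 1000
= 4.0017 m


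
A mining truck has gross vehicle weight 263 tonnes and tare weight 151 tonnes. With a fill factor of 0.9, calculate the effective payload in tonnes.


100.8 tonnes

Maximum payload = gross - tare
= 263 - 151 = 112 tonnes
Effective payload = max payload * fill factor
= 112 * 0.9
= 100.8 tonnes


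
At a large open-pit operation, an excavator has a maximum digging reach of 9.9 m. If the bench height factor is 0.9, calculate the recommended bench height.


8.91 m

Bench height = reach * factor
= 9.9 * 0.9
= 8.91 m


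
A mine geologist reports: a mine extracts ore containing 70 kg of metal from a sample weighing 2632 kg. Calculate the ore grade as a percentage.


Ore grade = (metal mass / ore mass) * 100
= (70 / 2632) * 100
= 0.02659574468 * 100
= 2.6596%

2.6596%


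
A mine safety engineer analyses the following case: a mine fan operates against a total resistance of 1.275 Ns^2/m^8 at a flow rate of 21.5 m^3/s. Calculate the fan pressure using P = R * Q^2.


589.3688 Pa

Compute Q^2:
Q^2 = 21.5^2 = 462.25
Compute pressure:
P = R * Q^2 = 1.275 * 462.25
= 589.3688 Pa


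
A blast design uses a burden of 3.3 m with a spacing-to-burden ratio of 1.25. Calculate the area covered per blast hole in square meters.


First, find the spacing:
Spacing = burden * ratio = 3.3 * 1.25
= 4.125 m
Then, calculate the area:
Area = burden * spacing = 3.3 * 4.125
= 13.6125 m^2

13.6125 m^2


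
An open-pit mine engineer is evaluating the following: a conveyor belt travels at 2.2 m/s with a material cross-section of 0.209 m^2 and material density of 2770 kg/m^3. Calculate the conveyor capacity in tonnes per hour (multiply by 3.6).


Volumetric flow = speed * area
= 2.2 * 0.209 = 0.4598 m^3/s
Mass flow = volumetric * density
= 0.4598 * 2770 = 1273.646 kg/s
Convert to t/h: multiply by 3.6
Capacity = 1273.646 * 3.6
= 4585.1256 t/h

4585.1256 t/h


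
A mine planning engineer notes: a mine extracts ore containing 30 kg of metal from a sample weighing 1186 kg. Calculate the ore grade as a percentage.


2.5295%

Ore grade = (metal mass / ore mass) * 100
= (30 / 1186) * 100
= 0.02529510961 * 100
= 2.5295%


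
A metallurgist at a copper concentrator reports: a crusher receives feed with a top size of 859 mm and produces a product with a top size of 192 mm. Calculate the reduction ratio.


Reduction ratio = feed size / product size
= 859 / 192
= 4.474

4.474


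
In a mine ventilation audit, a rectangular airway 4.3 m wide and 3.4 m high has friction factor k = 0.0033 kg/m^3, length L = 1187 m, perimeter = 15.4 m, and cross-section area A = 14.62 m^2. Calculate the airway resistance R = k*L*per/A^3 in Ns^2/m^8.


Compute the numerator:
k * L * per = 0.0033 * 1187 * 15.4
= 60.32334
Compute the denominator:
A^3 = 14.62^3 = 3124.943128
Resistance:
R = 60.32334 / 3124.943128
= 0.0193 Ns^2/m^8

0.0193 Ns^2/m^8


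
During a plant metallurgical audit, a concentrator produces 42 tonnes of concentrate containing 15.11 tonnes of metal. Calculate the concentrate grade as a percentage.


35.9762%

Grade = (metal in concentrate / concentrate mass) * 100
= (15.11 / 42) * 100
= 0.3597619048 * 100
= 35.9762%


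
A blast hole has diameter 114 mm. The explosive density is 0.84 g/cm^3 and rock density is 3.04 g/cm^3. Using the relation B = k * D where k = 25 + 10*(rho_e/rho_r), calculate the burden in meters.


First, compute k:
rho_e / rho_r = 0.84 / 3.04 = 0.2763157895
k = 25 + 10 * 0.2763157895 = 27.76315789
Then, compute burden:
B = k * D / 1000 = 27.76315789 * 114 / 1000
= 3165 / 1000
= 3.165 m

3.165 m


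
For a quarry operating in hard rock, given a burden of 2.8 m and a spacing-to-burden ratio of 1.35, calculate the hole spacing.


Spacing = burden * ratio
= 2.8 * 1.35
= 3.78 m

3.78 m


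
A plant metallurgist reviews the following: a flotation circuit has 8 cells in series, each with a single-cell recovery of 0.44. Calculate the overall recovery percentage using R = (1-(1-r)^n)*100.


Complement of single-cell recovery:
1 - r = 1 - 0.44 = 0.56
Raise to power n:
(1 - r)^8 = 0.56^8 = 0.009671731157
Overall recovery:
R = (1 - 0.009671731157) * 100
= 99.0328%

99.0328%


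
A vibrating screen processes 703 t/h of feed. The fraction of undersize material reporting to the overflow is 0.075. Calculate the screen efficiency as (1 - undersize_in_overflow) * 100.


Screen efficiency = (1 - fraction of undersize in overflow) * 100
= (1 - 0.075) * 100
= 0.925 * 100
= 92.5%

92.5%


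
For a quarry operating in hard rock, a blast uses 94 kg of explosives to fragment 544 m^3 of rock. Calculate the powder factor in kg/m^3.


0.1728 kg/m^3

Powder factor = explosive mass / rock volume
= 94 / 544
= 0.1728 kg/m^3


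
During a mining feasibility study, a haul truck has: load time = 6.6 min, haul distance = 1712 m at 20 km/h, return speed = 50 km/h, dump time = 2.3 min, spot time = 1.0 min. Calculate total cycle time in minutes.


17.0904 min

Convert haul speed to m/min: 20 * 1000/60 = 333.3333333 m/min
Haul time = 1712 / 333.3333333 = 5.136 min
Convert return speed to m/min: 50 * 1000/60 = 833.3333333 m/min
Return time = 1712 / 833.3333333 = 2.0544 min
Total cycle time:
= 6.6 + 5.136 + 2.3 + 2.0544 + 1.0
= 17.0904 min


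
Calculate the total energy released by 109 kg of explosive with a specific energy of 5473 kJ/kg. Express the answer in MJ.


596.557 MJ

Energy = mass * specific_energy / 1000
= 109 * 5473 / 1000
= 596557 / 1000
= 596.557 MJ


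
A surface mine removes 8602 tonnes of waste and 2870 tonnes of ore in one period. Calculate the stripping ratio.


Stripping ratio = waste tonnage / ore tonnage
= 8602 / 2870
= 2.9972

2.9972


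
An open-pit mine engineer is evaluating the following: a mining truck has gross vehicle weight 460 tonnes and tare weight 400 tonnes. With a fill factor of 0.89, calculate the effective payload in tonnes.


53.4 tonnes

Maximum payload = gross - tare
= 460 - 400 = 60 tonnes
Effective payload = max payload * fill factor
= 60 * 0.89
= 53.4 tonnes


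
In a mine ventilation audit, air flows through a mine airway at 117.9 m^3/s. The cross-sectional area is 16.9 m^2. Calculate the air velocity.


Velocity = flow rate / cross-sectional area
= 117.9 / 16.9
= 6.9763 m/s

6.9763 m/s


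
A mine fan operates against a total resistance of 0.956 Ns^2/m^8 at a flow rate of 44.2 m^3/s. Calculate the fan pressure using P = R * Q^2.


Compute Q^2:
Q^2 = 44.2^2 = 1953.64
Compute pressure:
P = R * Q^2 = 0.956 * 1953.64
= 1867.6798 Pa

1867.6798 Pa


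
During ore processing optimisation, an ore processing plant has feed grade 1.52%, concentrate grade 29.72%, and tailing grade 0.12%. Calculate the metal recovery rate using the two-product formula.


92.4787%

Using the two-product formula:
R = 100 * c * (f - t) / (f * (c - t))
Numerator = 100 * 29.72 * (1.52 - 0.12)
= 100 * 29.72 * 1.4
= 4160.8
Denominator = 1.52 * (29.72 - 0.12)
= 1.52 * 29.6
= 44.992
R = 4160.8 / 44.992
= 92.4787%


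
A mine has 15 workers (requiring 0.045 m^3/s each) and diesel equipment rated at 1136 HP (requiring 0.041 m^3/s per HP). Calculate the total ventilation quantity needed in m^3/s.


Airflow for workers:
Q_people = 15 * 0.045 = 0.675 m^3/s
Airflow for diesel equipment:
Q_diesel = 1136 * 0.041 = 46.576 m^3/s
Total ventilation:
Q_total = 0.675 + 46.576
= 47.251 m^3/s

47.251 m^3/s


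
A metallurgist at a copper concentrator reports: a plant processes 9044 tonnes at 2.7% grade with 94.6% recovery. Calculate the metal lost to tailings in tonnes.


Total metal in feed:
= 9044 * 2.7 / 100 = 244.188 tonnes
Metal recovered:
= 244.188 * 94.6 / 100 = 231.001848 tonnes
Metal lost to tailings:
= 244.188 - 231.001848
= 13.1862 tonnes

13.1862 tonnes


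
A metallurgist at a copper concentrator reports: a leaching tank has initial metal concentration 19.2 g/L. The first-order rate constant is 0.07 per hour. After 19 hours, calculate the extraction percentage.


73.5523%

Compute the exponent:
-k * t = -0.07 * 19 = -1.33
Remaining concentration:
C = 19.2 * exp(-1.33)
= 19.2 * 0.2644772613
= 5.077963417 g/L
Extracted = 19.2 - 5.077963417 = 14.12203658 g/L
Extraction % = 14.12203658 / 19.2 * 100
= 73.5523%


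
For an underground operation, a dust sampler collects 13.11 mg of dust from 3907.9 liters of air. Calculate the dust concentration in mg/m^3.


3.3547 mg/m^3

Convert liters to m^3: 1 m^3 = 1000 L
Concentration = mass / volume * 1000
= 13.11 / 3907.9 * 1000
= 0.003354742957 * 1000
= 3.3547 mg/m^3


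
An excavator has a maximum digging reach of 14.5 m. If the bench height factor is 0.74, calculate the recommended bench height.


Bench height = reach * factor
= 14.5 * 0.74
= 10.73 m

10.73 m


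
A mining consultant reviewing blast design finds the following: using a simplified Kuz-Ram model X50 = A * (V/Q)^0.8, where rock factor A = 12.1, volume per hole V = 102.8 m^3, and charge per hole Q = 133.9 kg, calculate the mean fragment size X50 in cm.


Compute V/Q:
V/Q = 102.8 / 133.9 = 0.7677371173
Raise to the power 0.8:
(V/Q)^0.8 = 0.7677371173^0.8 = 0.8094127294
Multiply by A:
X50 = 12.1 * 0.8094127294
= 9.7939 cm

9.7939 cm


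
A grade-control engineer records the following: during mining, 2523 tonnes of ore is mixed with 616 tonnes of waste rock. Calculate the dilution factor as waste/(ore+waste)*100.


Total material = ore + waste
= 2523 + 616 = 3139 tonnes
Dilution = waste / total * 100
= 616 / 3139 * 100
= 0.196240841 * 100
= 19.6241%

19.6241%


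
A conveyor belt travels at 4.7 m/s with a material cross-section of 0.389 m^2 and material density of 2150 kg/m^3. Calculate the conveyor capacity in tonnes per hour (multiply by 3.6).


Volumetric flow = speed * area
= 4.7 * 0.389 = 1.8283 m^3/s
Mass flow = volumetric * density
= 1.8283 * 2150 = 3930.845 kg/s
Convert to t/h: multiply by 3.6
Capacity = 3930.845 * 3.6
= 14151.042 t/h

14151.042 t/h


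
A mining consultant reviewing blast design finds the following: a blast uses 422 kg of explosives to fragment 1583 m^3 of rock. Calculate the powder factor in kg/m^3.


Powder factor = explosive mass / rock volume
= 422 / 1583
= 0.2666 kg/m^3

0.2666 kg/m^3


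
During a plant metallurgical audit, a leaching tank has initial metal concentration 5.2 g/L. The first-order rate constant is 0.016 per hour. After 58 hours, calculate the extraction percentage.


Compute the exponent:
-k * t = -0.016 * 58 = -0.928
Remaining concentration:
C = 5.2 * exp(-0.928)
= 5.2 * 0.3953436074
= 2.055786759 g/L
Extracted = 5.2 - 2.055786759 = 3.144213241 g/L
Extraction % = 3.144213241 / 5.2 * 100
= 60.4656%

60.4656%


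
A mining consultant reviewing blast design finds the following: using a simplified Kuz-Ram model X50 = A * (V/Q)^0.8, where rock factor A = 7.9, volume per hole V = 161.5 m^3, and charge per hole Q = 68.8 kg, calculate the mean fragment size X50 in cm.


Compute V/Q:
V/Q = 161.5 / 68.8 = 2.347383721
Raise to the power 0.8:
(V/Q)^0.8 = 2.347383721^0.8 = 1.979097867
Multiply by A:
X50 = 7.9 * 1.979097867
= 15.6349 cm

15.6349 cm


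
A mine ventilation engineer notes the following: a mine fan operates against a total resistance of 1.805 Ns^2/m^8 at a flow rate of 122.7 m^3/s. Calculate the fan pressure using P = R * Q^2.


27174.7985 Pa

Compute Q^2:
Q^2 = 122.7^2 = 15055.29
Compute pressure:
P = R * Q^2 = 1.805 * 15055.29
= 27174.7985 Pa


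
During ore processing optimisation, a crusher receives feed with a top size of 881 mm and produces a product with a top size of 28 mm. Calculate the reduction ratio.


Reduction ratio = feed size / product size
= 881 / 28
= 31.4643

31.4643


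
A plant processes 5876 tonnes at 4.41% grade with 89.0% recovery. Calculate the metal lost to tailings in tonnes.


Total metal in feed:
= 5876 * 4.41 / 100 = 259.1316 tonnes
Metal recovered:
= 259.1316 * 89.0 / 100 = 230.627124 tonnes
Metal lost to tailings:
= 259.1316 - 230.627124
= 28.5045 tonnes

28.5045 tonnes


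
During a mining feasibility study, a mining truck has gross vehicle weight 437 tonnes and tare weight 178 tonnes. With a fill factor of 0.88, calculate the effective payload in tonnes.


Maximum payload = gross - tare
= 437 - 178 = 259 tonnes
Effective payload = max payload * fill factor
= 259 * 0.88
= 227.92 tonnes

227.92 tonnes


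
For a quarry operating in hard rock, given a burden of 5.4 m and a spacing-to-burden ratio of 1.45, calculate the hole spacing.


7.83 m

Spacing = burden * ratio
= 5.4 * 1.45
= 7.83 m


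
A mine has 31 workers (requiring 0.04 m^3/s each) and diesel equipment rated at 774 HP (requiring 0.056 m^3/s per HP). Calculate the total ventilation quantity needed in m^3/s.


Airflow for workers:
Q_people = 31 * 0.04 = 1.24 m^3/s
Airflow for diesel equipment:
Q_diesel = 774 * 0.056 = 43.344 m^3/s
Total ventilation:
Q_total = 1.24 + 43.344
= 44.584 m^3/s

44.584 m^3/s


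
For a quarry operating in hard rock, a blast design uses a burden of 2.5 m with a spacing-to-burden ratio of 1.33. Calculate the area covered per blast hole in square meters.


8.3125 m^2

First, find the spacing:
Spacing = burden * ratio = 2.5 * 1.33
= 3.325 m
Then, calculate the area:
Area = burden * spacing = 2.5 * 3.325
= 8.3125 m^2


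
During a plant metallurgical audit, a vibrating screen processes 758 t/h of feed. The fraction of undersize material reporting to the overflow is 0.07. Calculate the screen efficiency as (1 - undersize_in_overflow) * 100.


93.0%

Screen efficiency = (1 - fraction of undersize in overflow) * 100
= (1 - 0.07) * 100
= 0.93 * 100
= 93.0%


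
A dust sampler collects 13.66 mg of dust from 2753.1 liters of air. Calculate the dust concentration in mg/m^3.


4.9617 mg/m^3

Convert liters to m^3: 1 m^3 = 1000 L
Concentration = mass / volume * 1000
= 13.66 / 2753.1 * 1000
= 0.004961679561 * 1000
= 4.9617 mg/m^3


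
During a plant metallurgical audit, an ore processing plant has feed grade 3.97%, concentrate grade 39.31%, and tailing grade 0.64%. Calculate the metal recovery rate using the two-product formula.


85.2673%

Using the two-product formula:
R = 100 * c * (f - t) / (f * (c - t))
Numerator = 100 * 39.31 * (3.97 - 0.64)
= 100 * 39.31 * 3.33
= 13090.23
Denominator = 3.97 * (39.31 - 0.64)
= 3.97 * 38.67
= 153.5199
R = 13090.23 / 153.5199
= 85.2673%


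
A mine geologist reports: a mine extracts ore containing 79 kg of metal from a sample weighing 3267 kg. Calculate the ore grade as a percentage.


Ore grade = (metal mass / ore mass) * 100
= (79 / 3267) * 100
= 0.024181206 * 100
= 2.4181%

2.4181%


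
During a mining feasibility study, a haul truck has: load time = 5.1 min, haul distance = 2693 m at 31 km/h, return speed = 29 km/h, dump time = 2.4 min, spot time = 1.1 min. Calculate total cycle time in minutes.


Convert haul speed to m/min: 31 * 1000/60 = 516.6666667 m/min
Haul time = 2693 / 516.6666667 = 5.212258065 min
Convert return speed to m/min: 29 * 1000/60 = 483.3333333 m/min
Return time = 2693 / 483.3333333 = 5.571724138 min
Total cycle time:
= 5.1 + 5.212258065 + 2.4 + 5.571724138 + 1.1
= 19.384 min

19.384 min


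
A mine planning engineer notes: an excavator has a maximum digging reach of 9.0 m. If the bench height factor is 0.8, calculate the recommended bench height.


7.2 m

Bench height = reach * factor
= 9.0 * 0.8
= 7.2 m


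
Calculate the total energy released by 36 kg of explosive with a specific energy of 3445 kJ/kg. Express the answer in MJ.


124.02 MJ

Energy = mass * specific_energy / 1000
= 36 * 3445 / 1000
= 124020 / 1000
= 124.02 MJ


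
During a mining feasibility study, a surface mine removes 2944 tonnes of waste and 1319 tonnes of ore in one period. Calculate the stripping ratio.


Stripping ratio = waste tonnage / ore tonnage
= 2944 / 1319
= 2.232

2.232


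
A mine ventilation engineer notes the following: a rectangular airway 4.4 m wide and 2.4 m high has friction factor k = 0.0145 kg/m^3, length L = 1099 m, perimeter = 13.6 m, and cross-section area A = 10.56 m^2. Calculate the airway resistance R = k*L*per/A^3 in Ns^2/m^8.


0.184 Ns^2/m^8

Compute the numerator:
k * L * per = 0.0145 * 1099 * 13.6
= 216.7228
Compute the denominator:
A^3 = 10.56^3 = 1177.583616
Resistance:
R = 216.7228 / 1177.583616
= 0.184 Ns^2/m^8


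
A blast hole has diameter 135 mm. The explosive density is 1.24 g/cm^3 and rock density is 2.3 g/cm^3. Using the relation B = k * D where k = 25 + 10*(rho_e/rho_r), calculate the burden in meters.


First, compute k:
rho_e / rho_r = 1.24 / 2.3 = 0.5391304348
k = 25 + 10 * 0.5391304348 = 30.39130435
Then, compute burden:
B = k * D / 1000 = 30.39130435 * 135 / 1000
= 4102.826087 / 1000
= 4.1028 m

4.1028 m


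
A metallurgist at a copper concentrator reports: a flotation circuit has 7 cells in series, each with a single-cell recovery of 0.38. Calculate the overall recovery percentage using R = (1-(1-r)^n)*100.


Complement of single-cell recovery:
1 - r = 1 - 0.38 = 0.62
Raise to power n:
(1 - r)^7 = 0.62^7 = 0.03521614606
Overall recovery:
R = (1 - 0.03521614606) * 100
= 96.4784%

96.4784%


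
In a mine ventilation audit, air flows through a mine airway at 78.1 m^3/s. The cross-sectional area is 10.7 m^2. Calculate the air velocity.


Velocity = flow rate / cross-sectional area
= 78.1 / 10.7
= 7.2991 m/s

7.2991 m/s


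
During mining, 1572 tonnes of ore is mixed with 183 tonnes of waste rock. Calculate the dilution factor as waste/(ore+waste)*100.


10.4274%

Total material = ore + waste
= 1572 + 183 = 1755 tonnes
Dilution = waste / total * 100
= 183 / 1755 * 100
= 0.1042735043 * 100
= 10.4274%


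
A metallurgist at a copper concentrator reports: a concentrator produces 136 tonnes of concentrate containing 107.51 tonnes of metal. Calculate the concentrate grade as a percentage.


Grade = (metal in concentrate / concentrate mass) * 100
= (107.51 / 136) * 100
= 0.7905147059 * 100
= 79.0515%

79.0515%


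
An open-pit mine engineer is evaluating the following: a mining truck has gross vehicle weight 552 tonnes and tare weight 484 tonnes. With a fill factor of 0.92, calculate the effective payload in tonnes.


62.56 tonnes

Maximum payload = gross - tare
= 552 - 484 = 68 tonnes
Effective payload = max payload * fill factor
= 68 * 0.92
= 62.56 tonnes


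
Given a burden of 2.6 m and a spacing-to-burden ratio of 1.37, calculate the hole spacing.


3.562 m

Spacing = burden * ratio
= 2.6 * 1.37
= 3.562 m


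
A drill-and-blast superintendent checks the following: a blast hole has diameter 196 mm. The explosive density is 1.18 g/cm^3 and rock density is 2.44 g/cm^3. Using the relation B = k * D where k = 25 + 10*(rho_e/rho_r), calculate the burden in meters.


5.8479 m

First, compute k:
rho_e / rho_r = 1.18 / 2.44 = 0.4836065574
k = 25 + 10 * 0.4836065574 = 29.83606557
Then, compute burden:
B = k * D / 1000 = 29.83606557 * 196 / 1000
= 5847.868852 / 1000
= 5.8479 m


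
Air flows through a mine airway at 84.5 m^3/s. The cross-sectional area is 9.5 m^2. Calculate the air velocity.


Velocity = flow rate / cross-sectional area
= 84.5 / 9.5
= 8.8947 m/s

8.8947 m/s


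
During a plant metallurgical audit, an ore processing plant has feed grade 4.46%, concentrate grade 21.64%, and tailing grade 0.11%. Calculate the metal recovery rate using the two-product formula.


98.0319%

Using the two-product formula:
R = 100 * c * (f - t) / (f * (c - t))
Numerator = 100 * 21.64 * (4.46 - 0.11)
= 100 * 21.64 * 4.35
= 9413.4
Denominator = 4.46 * (21.64 - 0.11)
= 4.46 * 21.53
= 96.0238
R = 9413.4 / 96.0238
= 98.0319%


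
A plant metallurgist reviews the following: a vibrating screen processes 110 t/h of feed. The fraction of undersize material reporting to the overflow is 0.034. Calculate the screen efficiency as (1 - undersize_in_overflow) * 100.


96.6%

Screen efficiency = (1 - fraction of undersize in overflow) * 100
= (1 - 0.034) * 100
= 0.966 * 100
= 96.6%


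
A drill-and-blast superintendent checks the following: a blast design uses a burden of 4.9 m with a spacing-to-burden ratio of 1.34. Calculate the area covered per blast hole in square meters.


32.1734 m^2

First, find the spacing:
Spacing = burden * ratio = 4.9 * 1.34
= 6.566 m
Then, calculate the area:
Area = burden * spacing = 4.9 * 6.566
= 32.1734 m^2


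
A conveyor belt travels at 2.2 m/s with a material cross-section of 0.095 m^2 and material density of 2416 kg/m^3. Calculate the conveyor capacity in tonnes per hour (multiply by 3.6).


Volumetric flow = speed * area
= 2.2 * 0.095 = 0.209 m^3/s
Mass flow = volumetric * density
= 0.209 * 2416 = 504.944 kg/s
Convert to t/h: multiply by 3.6
Capacity = 504.944 * 3.6
= 1817.7984 t/h

1817.7984 t/h


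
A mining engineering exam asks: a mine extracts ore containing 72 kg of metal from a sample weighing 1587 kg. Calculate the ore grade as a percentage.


4.5369%

Ore grade = (metal mass / ore mass) * 100
= (72 / 1587) * 100
= 0.04536862004 * 100
= 4.5369%


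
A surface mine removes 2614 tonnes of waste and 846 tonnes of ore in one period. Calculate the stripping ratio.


Stripping ratio = waste tonnage / ore tonnage
= 2614 / 846
= 3.0898

3.0898


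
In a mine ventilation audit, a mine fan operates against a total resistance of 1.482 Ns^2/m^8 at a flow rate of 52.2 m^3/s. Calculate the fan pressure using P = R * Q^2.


Compute Q^2:
Q^2 = 52.2^2 = 2724.84
Compute pressure:
P = R * Q^2 = 1.482 * 2724.84
= 4038.2129 Pa

4038.2129 Pa


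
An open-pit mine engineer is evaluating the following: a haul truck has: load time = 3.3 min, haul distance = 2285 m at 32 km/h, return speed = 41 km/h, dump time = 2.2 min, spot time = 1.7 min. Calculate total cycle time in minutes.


14.8283 min

Convert haul speed to m/min: 32 * 1000/60 = 533.3333333 m/min
Haul time = 2285 / 533.3333333 = 4.284375 min
Convert return speed to m/min: 41 * 1000/60 = 683.3333333 m/min
Return time = 2285 / 683.3333333 = 3.343902439 min
Total cycle time:
= 3.3 + 4.284375 + 2.2 + 3.343902439 + 1.7
= 14.8283 min


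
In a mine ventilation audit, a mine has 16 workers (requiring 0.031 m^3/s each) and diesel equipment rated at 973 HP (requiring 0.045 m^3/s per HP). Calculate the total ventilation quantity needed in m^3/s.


Airflow for workers:
Q_people = 16 * 0.031 = 0.496 m^3/s
Airflow for diesel equipment:
Q_diesel = 973 * 0.045 = 43.785 m^3/s
Total ventilation:
Q_total = 0.496 + 43.785
= 44.281 m^3/s

44.281 m^3/s


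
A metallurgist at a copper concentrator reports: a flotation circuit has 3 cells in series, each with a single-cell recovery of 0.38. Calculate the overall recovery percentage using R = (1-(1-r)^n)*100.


76.1672%

Complement of single-cell recovery:
1 - r = 1 - 0.38 = 0.62
Raise to power n:
(1 - r)^3 = 0.62^3 = 0.238328
Overall recovery:
R = (1 - 0.238328) * 100
= 76.1672%


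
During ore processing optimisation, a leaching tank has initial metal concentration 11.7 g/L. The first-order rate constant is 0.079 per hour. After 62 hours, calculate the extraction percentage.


Compute the exponent:
-k * t = -0.079 * 62 = -4.898
Remaining concentration:
C = 11.7 * exp(-4.898)
= 11.7 * 0.00746149114
= 0.08729944634 g/L
Extracted = 11.7 - 0.08729944634 = 11.61270055 g/L
Extraction % = 11.61270055 / 11.7 * 100
= 99.2539%

99.2539%


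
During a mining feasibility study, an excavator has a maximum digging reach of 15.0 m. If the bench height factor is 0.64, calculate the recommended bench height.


Bench height = reach * factor
= 15.0 * 0.64
= 9.6 m

9.6 m


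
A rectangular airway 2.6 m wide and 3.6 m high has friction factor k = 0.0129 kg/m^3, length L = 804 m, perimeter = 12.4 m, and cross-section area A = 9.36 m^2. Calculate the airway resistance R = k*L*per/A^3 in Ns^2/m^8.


Compute the numerator:
k * L * per = 0.0129 * 804 * 12.4
= 128.60784
Compute the denominator:
A^3 = 9.36^3 = 820.025856
Resistance:
R = 128.60784 / 820.025856
= 0.1568 Ns^2/m^8

0.1568 Ns^2/m^8


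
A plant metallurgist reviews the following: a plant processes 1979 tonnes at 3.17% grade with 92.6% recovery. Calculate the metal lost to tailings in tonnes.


Total metal in feed:
= 1979 * 3.17 / 100 = 62.7343 tonnes
Metal recovered:
= 62.7343 * 92.6 / 100 = 58.0919618 tonnes
Metal lost to tailings:
= 62.7343 - 58.0919618
= 4.6423 tonnes

4.6423 tonnes


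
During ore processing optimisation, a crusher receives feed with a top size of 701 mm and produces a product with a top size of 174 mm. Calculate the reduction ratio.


Reduction ratio = feed size / product size
= 701 / 174
= 4.0287

4.0287


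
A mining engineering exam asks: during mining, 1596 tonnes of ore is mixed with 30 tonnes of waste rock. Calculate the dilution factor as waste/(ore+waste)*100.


Total material = ore + waste
= 1596 + 30 = 1626 tonnes
Dilution = waste / total * 100
= 30 / 1626 * 100
= 0.0184501845 * 100
= 1.845%

1.845%


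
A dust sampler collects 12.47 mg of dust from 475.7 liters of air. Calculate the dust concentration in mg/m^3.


Convert liters to m^3: 1 m^3 = 1000 L
Concentration = mass / volume * 1000
= 12.47 / 475.7 * 1000
= 0.02621400042 * 1000
= 26.214 mg/m^3

26.214 mg/m^3


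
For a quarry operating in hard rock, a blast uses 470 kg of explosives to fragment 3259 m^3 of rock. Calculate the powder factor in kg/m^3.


Powder factor = explosive mass / rock volume
= 470 / 3259
= 0.1442 kg/m^3

0.1442 kg/m^3


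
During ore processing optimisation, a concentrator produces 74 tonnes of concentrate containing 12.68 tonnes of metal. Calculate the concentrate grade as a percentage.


17.1351%

Grade = (metal in concentrate / concentrate mass) * 100
= (12.68 / 74) * 100
= 0.1713513514 * 100
= 17.1351%


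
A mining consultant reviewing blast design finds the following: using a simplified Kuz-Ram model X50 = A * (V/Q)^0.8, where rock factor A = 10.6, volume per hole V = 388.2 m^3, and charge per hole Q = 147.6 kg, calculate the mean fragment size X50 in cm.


22.9764 cm

Compute V/Q:
V/Q = 388.2 / 147.6 = 2.630081301
Raise to the power 0.8:
(V/Q)^0.8 = 2.630081301^0.8 = 2.167581017
Multiply by A:
X50 = 10.6 * 2.167581017
= 22.9764 cm


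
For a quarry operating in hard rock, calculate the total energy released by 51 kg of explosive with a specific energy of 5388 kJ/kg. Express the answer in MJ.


Energy = mass * specific_energy / 1000
= 51 * 5388 / 1000
= 274788 / 1000
= 274.788 MJ

274.788 MJ


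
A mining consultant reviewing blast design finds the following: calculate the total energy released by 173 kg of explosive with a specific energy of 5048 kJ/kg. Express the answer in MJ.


Energy = mass * specific_energy / 1000
= 173 * 5048 / 1000
= 873304 / 1000
= 873.304 MJ

873.304 MJ


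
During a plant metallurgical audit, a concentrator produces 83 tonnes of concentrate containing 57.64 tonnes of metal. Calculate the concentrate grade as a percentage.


Grade = (metal in concentrate / concentrate mass) * 100
= (57.64 / 83) * 100
= 0.6944578313 * 100
= 69.4458%

69.4458%


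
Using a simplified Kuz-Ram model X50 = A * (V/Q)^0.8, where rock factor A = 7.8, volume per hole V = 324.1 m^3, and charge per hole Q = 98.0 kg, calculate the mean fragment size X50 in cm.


Compute V/Q:
V/Q = 324.1 / 98.0 = 3.307142857
Raise to the power 0.8:
(V/Q)^0.8 = 3.307142857^0.8 = 2.603528669
Multiply by A:
X50 = 7.8 * 2.603528669
= 20.3075 cm

20.3075 cm


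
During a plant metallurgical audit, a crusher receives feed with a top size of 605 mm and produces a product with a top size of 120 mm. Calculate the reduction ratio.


5.0417

Reduction ratio = feed size / product size
= 605 / 120
= 5.0417


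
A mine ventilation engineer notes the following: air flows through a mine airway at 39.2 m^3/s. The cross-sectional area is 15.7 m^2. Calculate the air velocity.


2.4968 m/s

Velocity = flow rate / cross-sectional area
= 39.2 / 15.7
= 2.4968 m/s


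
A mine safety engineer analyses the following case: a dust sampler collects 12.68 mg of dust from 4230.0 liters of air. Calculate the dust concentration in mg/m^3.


2.9976 mg/m^3

Convert liters to m^3: 1 m^3 = 1000 L
Concentration = mass / volume * 1000
= 12.68 / 4230.0 * 1000
= 0.002997635934 * 1000
= 2.9976 mg/m^3


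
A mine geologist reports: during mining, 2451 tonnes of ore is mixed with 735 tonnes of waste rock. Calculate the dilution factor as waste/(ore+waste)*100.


23.0697%

Total material = ore + waste
= 2451 + 735 = 3186 tonnes
Dilution = waste / total * 100
= 735 / 3186 * 100
= 0.2306967985 * 100
= 23.0697%


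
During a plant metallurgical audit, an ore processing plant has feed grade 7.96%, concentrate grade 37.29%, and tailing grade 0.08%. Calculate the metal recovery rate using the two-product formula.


Using the two-product formula:
R = 100 * c * (f - t) / (f * (c - t))
Numerator = 100 * 37.29 * (7.96 - 0.08)
= 100 * 37.29 * 7.88
= 29384.52
Denominator = 7.96 * (37.29 - 0.08)
= 7.96 * 37.21
= 296.1916
R = 29384.52 / 296.1916
= 99.2078%

99.2078%


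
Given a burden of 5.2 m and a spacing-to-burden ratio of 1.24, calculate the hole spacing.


6.448 m

Spacing = burden * ratio
= 5.2 * 1.24
= 6.448 m


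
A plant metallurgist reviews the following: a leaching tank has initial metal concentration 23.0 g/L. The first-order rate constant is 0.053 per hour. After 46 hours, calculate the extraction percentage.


91.2665%

Compute the exponent:
-k * t = -0.053 * 46 = -2.438
Remaining concentration:
C = 23.0 * exp(-2.438)
= 23.0 * 0.0873353476
= 2.008712995 g/L
Extracted = 23.0 - 2.008712995 = 20.99128701 g/L
Extraction % = 20.99128701 / 23.0 * 100
= 91.2665%


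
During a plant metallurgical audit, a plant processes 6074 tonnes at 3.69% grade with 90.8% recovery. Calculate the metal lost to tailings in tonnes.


20.62 tonnes

Total metal in feed:
= 6074 * 3.69 / 100 = 224.1306 tonnes
Metal recovered:
= 224.1306 * 90.8 / 100 = 203.5105848 tonnes
Metal lost to tailings:
= 224.1306 - 203.5105848
= 20.62 tonnes


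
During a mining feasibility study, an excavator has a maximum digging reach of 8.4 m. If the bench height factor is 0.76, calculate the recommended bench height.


Bench height = reach * factor
= 8.4 * 0.76
= 6.384 m

6.384 m


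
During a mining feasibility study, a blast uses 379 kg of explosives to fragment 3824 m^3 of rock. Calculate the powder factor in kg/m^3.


Powder factor = explosive mass / rock volume
= 379 / 3824
= 0.0991 kg/m^3

0.0991 kg/m^3


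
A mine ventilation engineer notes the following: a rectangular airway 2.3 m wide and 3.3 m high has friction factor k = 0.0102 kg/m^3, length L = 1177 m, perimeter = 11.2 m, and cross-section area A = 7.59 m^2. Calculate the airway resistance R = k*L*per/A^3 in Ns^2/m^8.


0.3075 Ns^2/m^8

Compute the numerator:
k * L * per = 0.0102 * 1177 * 11.2
= 134.46048
Compute the denominator:
A^3 = 7.59^3 = 437.245479
Resistance:
R = 134.46048 / 437.245479
= 0.3075 Ns^2/m^8


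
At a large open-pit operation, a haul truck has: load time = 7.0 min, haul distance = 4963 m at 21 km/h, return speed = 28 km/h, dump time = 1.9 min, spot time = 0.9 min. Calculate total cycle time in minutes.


34.615 min

Convert haul speed to m/min: 21 * 1000/60 = 350 m/min
Haul time = 4963 / 350 = 14.18 min
Convert return speed to m/min: 28 * 1000/60 = 466.6666667 m/min
Return time = 4963 / 466.6666667 = 10.635 min
Total cycle time:
= 7.0 + 14.18 + 1.9 + 10.635 + 0.9
= 34.615 min


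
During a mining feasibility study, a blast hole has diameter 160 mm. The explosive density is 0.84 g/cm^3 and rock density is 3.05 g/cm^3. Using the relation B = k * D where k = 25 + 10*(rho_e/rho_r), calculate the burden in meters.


First, compute k:
rho_e / rho_r = 0.84 / 3.05 = 0.2754098361
k = 25 + 10 * 0.2754098361 = 27.75409836
Then, compute burden:
B = k * D / 1000 = 27.75409836 * 160 / 1000
= 4440.655738 / 1000
= 4.4407 m

4.4407 m
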